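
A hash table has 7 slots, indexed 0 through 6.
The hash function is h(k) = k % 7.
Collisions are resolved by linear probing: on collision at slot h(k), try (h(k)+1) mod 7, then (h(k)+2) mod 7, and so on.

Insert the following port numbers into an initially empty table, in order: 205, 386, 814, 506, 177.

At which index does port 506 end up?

4

205: h=2 → slot 2
386: h=1 → slot 1
814: h=2, probe 2,3 → slot 3
506: h=2, probe 2,3,4 → slot 4
177: h=2, probe 2,3,4,5 → slot 5
Table: [—, 386, 205, 814, 506, 177, —]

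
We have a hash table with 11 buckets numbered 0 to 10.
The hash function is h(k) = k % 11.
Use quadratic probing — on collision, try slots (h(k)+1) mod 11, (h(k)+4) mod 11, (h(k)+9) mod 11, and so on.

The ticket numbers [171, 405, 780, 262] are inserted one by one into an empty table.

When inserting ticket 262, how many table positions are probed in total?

3

171 hashes to 6; slot 6 is free -> place at 6.
405 hashes to 9; slot 9 is free -> place at 9.
780 hashes to 10; slot 10 is free -> place at 10.
262 hashes to 9; 9,10 taken -> place at 2.
Table: [., ., 262, ., ., ., 171, ., ., 405, 780]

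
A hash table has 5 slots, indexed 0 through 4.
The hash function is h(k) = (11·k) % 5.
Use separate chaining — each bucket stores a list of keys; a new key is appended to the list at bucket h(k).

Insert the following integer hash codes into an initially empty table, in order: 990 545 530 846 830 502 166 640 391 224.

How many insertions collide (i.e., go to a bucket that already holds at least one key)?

Insert 990: h=0, bucket 0 empty → new chain.
Insert 545: h=0, bucket 0 nonempty → append to chain.
Insert 530: h=0, bucket 0 nonempty → append to chain.
Insert 846: h=1, bucket 1 empty → new chain.
Insert 830: h=0, bucket 0 nonempty → append to chain.
Insert 502: h=2, bucket 2 empty → new chain.
Insert 166: h=1, bucket 1 nonempty → append to chain.
Insert 640: h=0, bucket 0 nonempty → append to chain.
Insert 391: h=1, bucket 1 nonempty → append to chain.
Insert 224: h=4, bucket 4 empty → new chain.
Final buckets:
0: 990 -> 545 -> 530 -> 830 -> 640
1: 846 -> 166 -> 391
2: 502
3: _
4: 224

6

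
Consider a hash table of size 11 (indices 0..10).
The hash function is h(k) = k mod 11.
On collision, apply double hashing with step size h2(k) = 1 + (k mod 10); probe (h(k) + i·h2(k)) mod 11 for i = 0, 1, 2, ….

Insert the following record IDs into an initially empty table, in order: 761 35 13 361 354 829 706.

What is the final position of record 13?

6

761 hashes to 2; slot 2 is free → place at 2.
35 hashes to 2, h2=6; 2 taken → place at 8.
13 hashes to 2, h2=4; 2 taken → place at 6.
361 hashes to 9; slot 9 is free → place at 9.
354 hashes to 2, h2=5; 2 taken → place at 7.
829 hashes to 4; slot 4 is free → place at 4.
706 hashes to 2, h2=7; 2,9 taken → place at 5.
Table: [-, -, 761, -, 829, 706, 13, 354, 35, 361, -]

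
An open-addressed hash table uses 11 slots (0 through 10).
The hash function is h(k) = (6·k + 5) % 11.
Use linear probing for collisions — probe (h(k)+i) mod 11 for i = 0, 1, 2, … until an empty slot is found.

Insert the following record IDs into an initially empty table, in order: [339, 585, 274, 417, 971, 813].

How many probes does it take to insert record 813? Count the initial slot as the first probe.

4

Insert 339: h=4, slot 4 empty -> index 4.
Insert 585: h=6, slot 6 empty -> index 6.
Insert 274: h=10, slot 10 empty -> index 10.
Insert 417: h=10, slot 10 occupied -> index 0.
Insert 971: h=1, slot 1 empty -> index 1.
Insert 813: h=10, slots 10,0,1 occupied -> index 2.
Table: [417, 971, 813, ., 339, ., 585, ., ., ., 274]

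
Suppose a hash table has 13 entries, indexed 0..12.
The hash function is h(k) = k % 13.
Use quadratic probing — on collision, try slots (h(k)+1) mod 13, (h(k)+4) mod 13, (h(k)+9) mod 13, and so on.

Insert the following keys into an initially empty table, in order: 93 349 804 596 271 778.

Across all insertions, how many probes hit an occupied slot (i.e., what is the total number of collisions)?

93: h=2 => slot 2
349: h=11 => slot 11
804: h=11, probe 11,12 => slot 12
596: h=11, probe 11,12,2,7 => slot 7
271: h=11, probe 11,12,2,7,1 => slot 1
778: h=11, probe 11,12,2,7,1,10 => slot 10
Table: [., 271, 93, ., ., ., ., 596, ., ., 778, 349, 804]

13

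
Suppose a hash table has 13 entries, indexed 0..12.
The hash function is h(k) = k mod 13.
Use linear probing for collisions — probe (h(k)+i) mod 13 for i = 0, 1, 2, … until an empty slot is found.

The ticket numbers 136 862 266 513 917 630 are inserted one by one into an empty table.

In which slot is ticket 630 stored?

136 hashes to 6; slot 6 is free → place at 6.
862 hashes to 4; slot 4 is free → place at 4.
266 hashes to 6; 6 taken → place at 7.
513 hashes to 6; 6,7 taken → place at 8.
917 hashes to 7; 7,8 taken → place at 9.
630 hashes to 6; 6,7,8,9 taken → place at 10.
Table: [∅, ∅, ∅, ∅, 862, ∅, 136, 266, 513, 917, 630, ∅, ∅]

10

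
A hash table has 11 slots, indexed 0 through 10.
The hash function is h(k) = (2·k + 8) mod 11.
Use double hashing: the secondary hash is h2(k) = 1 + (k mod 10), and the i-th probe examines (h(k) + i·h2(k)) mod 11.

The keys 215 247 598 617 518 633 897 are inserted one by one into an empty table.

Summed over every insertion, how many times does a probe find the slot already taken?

3

Insert 215: h=9, slot 9 empty => index 9.
Insert 247: h=7, slot 7 empty => index 7.
Insert 598: h=5, slot 5 empty => index 5.
Insert 617: h=10, slot 10 empty => index 10.
Insert 518: h=10, h2=9, slot 10 occupied => index 8.
Insert 633: h=9, h2=4, slot 9 occupied => index 2.
Insert 897: h=9, h2=8, slot 9 occupied => index 6.
Table: [—, —, 633, —, —, 598, 897, 247, 518, 215, 617]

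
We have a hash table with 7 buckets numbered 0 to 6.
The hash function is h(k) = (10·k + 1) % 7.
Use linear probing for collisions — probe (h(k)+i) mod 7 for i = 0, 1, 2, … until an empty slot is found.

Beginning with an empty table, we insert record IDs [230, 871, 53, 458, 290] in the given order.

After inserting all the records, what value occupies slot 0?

290

230: h=5 → slot 5
871: h=3 → slot 3
53: h=6 → slot 6
458: h=3, probe 3,4 → slot 4
290: h=3, probe 3,4,5,6,0 → slot 0
Table: [290, -, -, 871, 458, 230, 53]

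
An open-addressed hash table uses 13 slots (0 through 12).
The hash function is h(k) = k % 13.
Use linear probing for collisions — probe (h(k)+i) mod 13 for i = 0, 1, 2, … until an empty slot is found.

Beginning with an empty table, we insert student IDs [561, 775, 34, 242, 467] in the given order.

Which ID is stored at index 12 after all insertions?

Insert 561: h=2, slot 2 empty => index 2.
Insert 775: h=8, slot 8 empty => index 8.
Insert 34: h=8, slot 8 occupied => index 9.
Insert 242: h=8, slots 8,9 occupied => index 10.
Insert 467: h=12, slot 12 empty => index 12.
Table: [-, -, 561, -, -, -, -, -, 775, 34, 242, -, 467]

467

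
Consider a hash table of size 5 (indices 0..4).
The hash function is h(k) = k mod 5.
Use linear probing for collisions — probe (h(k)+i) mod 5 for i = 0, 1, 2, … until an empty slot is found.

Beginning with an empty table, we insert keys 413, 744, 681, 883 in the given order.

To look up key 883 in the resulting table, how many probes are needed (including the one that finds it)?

413: h=3 → slot 3
744: h=4 → slot 4
681: h=1 → slot 1
883: h=3, probe 3,4,0 → slot 0
Table: [883, 681, _, 413, 744]
Lookup 883: h=3, probe 3,4,0 → found at 0.

3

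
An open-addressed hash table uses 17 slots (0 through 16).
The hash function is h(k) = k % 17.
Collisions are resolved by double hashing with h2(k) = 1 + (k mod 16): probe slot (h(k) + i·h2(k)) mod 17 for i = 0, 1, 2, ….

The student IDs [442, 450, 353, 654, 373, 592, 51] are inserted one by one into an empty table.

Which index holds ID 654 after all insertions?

6

Insert 442: h=0, slot 0 empty → index 0.
Insert 450: h=8, slot 8 empty → index 8.
Insert 353: h=13, slot 13 empty → index 13.
Insert 654: h=8, h2=15, slot 8 occupied → index 6.
Insert 373: h=16, slot 16 empty → index 16.
Insert 592: h=14, slot 14 empty → index 14.
Insert 51: h=0, h2=4, slot 0 occupied → index 4.
Table: [442, ∅, ∅, ∅, 51, ∅, 654, ∅, 450, ∅, ∅, ∅, ∅, 353, 592, ∅, 373]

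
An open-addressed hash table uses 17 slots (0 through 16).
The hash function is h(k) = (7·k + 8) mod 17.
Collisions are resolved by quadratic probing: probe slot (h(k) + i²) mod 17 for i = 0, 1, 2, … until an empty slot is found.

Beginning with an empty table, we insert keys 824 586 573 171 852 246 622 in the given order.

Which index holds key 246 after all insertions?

824: h=13 -> slot 13
586: h=13, probe 13,14 -> slot 14
573: h=7 -> slot 7
171: h=15 -> slot 15
852: h=5 -> slot 5
246: h=13, probe 13,14,0 -> slot 0
622: h=10 -> slot 10
Table: [246, ∅, ∅, ∅, ∅, 852, ∅, 573, ∅, ∅, 622, ∅, ∅, 824, 586, 171, ∅]

0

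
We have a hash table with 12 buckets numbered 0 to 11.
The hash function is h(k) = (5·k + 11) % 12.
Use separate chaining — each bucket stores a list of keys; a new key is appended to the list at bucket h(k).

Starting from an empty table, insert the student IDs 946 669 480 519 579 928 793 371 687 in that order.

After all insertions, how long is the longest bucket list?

Insert 946: h=1, bucket 1 empty → new chain.
Insert 669: h=8, bucket 8 empty → new chain.
Insert 480: h=11, bucket 11 empty → new chain.
Insert 519: h=2, bucket 2 empty → new chain.
Insert 579: h=2, bucket 2 nonempty → append to chain.
Insert 928: h=7, bucket 7 empty → new chain.
Insert 793: h=4, bucket 4 empty → new chain.
Insert 371: h=6, bucket 6 empty → new chain.
Insert 687: h=2, bucket 2 nonempty → append to chain.
Final buckets:
0: —
1: 946
2: 519 -> 579 -> 687
3: —
4: 793
5: —
6: 371
7: 928
8: 669
9: —
10: —
11: 480

3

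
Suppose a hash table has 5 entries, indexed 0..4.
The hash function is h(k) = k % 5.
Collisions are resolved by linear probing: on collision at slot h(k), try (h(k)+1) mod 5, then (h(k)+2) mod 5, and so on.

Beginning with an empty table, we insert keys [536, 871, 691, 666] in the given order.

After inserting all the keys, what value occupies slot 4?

666

536 hashes to 1; slot 1 is free => place at 1.
871 hashes to 1; 1 taken => place at 2.
691 hashes to 1; 1,2 taken => place at 3.
666 hashes to 1; 1,2,3 taken => place at 4.
Table: [., 536, 871, 691, 666]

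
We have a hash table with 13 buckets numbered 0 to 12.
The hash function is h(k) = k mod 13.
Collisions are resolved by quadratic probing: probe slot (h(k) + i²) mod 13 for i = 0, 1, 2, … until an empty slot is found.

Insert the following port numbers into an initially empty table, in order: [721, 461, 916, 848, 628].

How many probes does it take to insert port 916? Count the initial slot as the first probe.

721 hashes to 6; slot 6 is free => place at 6.
461 hashes to 6; 6 taken => place at 7.
916 hashes to 6; 6,7 taken => place at 10.
848 hashes to 3; slot 3 is free => place at 3.
628 hashes to 4; slot 4 is free => place at 4.
Table: [., ., ., 848, 628, ., 721, 461, ., ., 916, ., .]

3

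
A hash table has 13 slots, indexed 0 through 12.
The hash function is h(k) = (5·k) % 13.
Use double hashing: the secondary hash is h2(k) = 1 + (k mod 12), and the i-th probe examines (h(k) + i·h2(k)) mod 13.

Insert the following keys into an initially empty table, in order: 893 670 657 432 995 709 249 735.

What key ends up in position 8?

893: h=6 => slot 6
670: h=9 => slot 9
657: h=9, h2=10, probe 9,6,3 => slot 3
432: h=2 => slot 2
995: h=9, h2=12, probe 9,8 => slot 8
709: h=9, h2=2, probe 9,11 => slot 11
249: h=10 => slot 10
735: h=9, h2=4, probe 9,0 => slot 0
Table: [735, ., 432, 657, ., ., 893, ., 995, 670, 249, 709, .]

995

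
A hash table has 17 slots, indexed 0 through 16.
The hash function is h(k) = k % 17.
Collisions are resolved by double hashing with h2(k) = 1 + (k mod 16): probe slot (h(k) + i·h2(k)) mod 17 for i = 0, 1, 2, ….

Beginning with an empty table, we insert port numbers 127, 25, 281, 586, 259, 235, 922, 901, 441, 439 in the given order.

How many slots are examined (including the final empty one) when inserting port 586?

127: h=8 → slot 8
25: h=8, h2=10, probe 8,1 → slot 1
281: h=9 → slot 9
586: h=8, h2=11, probe 8,2 → slot 2
259: h=4 → slot 4
235: h=14 → slot 14
922: h=4, h2=11, probe 4,15 → slot 15
901: h=0 → slot 0
441: h=16 → slot 16
439: h=14, h2=8, probe 14,5 → slot 5
Table: [901, 25, 586, —, 259, 439, —, —, 127, 281, —, —, —, —, 235, 922, 441]

2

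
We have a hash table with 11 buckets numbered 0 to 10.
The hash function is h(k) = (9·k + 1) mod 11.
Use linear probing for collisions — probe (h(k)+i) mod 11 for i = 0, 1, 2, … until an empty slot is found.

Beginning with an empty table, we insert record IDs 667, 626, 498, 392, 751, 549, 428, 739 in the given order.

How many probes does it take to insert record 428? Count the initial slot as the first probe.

667: h=9 => slot 9
626: h=3 => slot 3
498: h=6 => slot 6
392: h=9, probe 9,10 => slot 10
751: h=6, probe 6,7 => slot 7
549: h=3, probe 3,4 => slot 4
428: h=3, probe 3,4,5 => slot 5
739: h=8 => slot 8
Table: [-, -, -, 626, 549, 428, 498, 751, 739, 667, 392]

3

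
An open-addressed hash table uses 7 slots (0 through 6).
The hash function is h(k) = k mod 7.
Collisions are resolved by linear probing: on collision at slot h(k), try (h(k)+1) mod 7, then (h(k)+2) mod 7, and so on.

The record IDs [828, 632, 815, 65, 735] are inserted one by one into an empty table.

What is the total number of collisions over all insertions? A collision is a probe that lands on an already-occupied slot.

828 hashes to 2; slot 2 is free → place at 2.
632 hashes to 2; 2 taken → place at 3.
815 hashes to 3; 3 taken → place at 4.
65 hashes to 2; 2,3,4 taken → place at 5.
735 hashes to 0; slot 0 is free → place at 0.
Table: [735, ., 828, 632, 815, 65, .]

5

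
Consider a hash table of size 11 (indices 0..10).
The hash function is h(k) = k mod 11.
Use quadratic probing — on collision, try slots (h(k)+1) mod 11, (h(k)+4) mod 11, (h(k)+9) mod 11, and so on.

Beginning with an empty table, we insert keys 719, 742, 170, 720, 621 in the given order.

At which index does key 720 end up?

719 hashes to 4; slot 4 is free -> place at 4.
742 hashes to 5; slot 5 is free -> place at 5.
170 hashes to 5; 5 taken -> place at 6.
720 hashes to 5; 5,6 taken -> place at 9.
621 hashes to 5; 5,6,9 taken -> place at 3.
Table: [-, -, -, 621, 719, 742, 170, -, -, 720, -]

9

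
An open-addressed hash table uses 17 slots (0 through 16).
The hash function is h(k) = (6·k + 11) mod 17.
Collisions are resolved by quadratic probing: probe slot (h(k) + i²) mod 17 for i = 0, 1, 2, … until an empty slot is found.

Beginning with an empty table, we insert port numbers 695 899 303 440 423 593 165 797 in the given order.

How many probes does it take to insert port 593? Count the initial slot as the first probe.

695: h=16 -> slot 16
899: h=16, probe 16,0 -> slot 0
303: h=10 -> slot 10
440: h=16, probe 16,0,3 -> slot 3
423: h=16, probe 16,0,3,8 -> slot 8
593: h=16, probe 16,0,3,8,15 -> slot 15
165: h=15, probe 15,16,2 -> slot 2
797: h=16, probe 16,0,3,8,15,7 -> slot 7
Table: [899, ∅, 165, 440, ∅, ∅, ∅, 797, 423, ∅, 303, ∅, ∅, ∅, ∅, 593, 695]

5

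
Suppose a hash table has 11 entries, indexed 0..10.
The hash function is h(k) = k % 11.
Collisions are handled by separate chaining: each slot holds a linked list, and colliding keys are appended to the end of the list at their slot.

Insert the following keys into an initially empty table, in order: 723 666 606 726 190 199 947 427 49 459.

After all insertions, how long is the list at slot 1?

3

Insert 723: h=8, bucket 8 empty -> new chain.
Insert 666: h=6, bucket 6 empty -> new chain.
Insert 606: h=1, bucket 1 empty -> new chain.
Insert 726: h=0, bucket 0 empty -> new chain.
Insert 190: h=3, bucket 3 empty -> new chain.
Insert 199: h=1, bucket 1 nonempty -> append to chain.
Insert 947: h=1, bucket 1 nonempty -> append to chain.
Insert 427: h=9, bucket 9 empty -> new chain.
Insert 49: h=5, bucket 5 empty -> new chain.
Insert 459: h=8, bucket 8 nonempty -> append to chain.
Final buckets:
0: 726
1: 606 -> 199 -> 947
2: —
3: 190
4: —
5: 49
6: 666
7: —
8: 723 -> 459
9: 427
10: —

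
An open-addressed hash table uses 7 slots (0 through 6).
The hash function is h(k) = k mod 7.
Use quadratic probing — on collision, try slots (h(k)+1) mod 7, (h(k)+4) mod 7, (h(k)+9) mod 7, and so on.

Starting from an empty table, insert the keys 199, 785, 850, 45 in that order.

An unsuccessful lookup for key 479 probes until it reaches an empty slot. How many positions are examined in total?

199 hashes to 3; slot 3 is free -> place at 3.
785 hashes to 1; slot 1 is free -> place at 1.
850 hashes to 3; 3 taken -> place at 4.
45 hashes to 3; 3,4 taken -> place at 0.
Table: [45, 785, _, 199, 850, _, _]
Lookup 479: h=3, probe 3,4,0,5 → slot 5 empty, not found.

4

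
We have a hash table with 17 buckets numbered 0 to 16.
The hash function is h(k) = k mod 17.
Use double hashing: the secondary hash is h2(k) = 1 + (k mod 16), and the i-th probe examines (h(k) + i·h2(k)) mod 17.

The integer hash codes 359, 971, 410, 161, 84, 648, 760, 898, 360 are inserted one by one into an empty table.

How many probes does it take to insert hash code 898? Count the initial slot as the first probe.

2

Insert 359: h=2, slot 2 empty => index 2.
Insert 971: h=2, h2=12, slot 2 occupied => index 14.
Insert 410: h=2, h2=11, slot 2 occupied => index 13.
Insert 161: h=8, slot 8 empty => index 8.
Insert 84: h=16, slot 16 empty => index 16.
Insert 648: h=2, h2=9, slot 2 occupied => index 11.
Insert 760: h=12, slot 12 empty => index 12.
Insert 898: h=14, h2=3, slot 14 occupied => index 0.
Insert 360: h=3, slot 3 empty => index 3.
Table: [898, _, 359, 360, _, _, _, _, 161, _, _, 648, 760, 410, 971, _, 84]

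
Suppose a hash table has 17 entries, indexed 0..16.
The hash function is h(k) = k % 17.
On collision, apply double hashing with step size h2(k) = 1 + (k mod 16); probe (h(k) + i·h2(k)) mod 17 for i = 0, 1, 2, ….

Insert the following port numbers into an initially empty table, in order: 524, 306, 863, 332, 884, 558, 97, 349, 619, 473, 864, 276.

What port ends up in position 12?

558

524: h=14 => slot 14
306: h=0 => slot 0
863: h=13 => slot 13
332: h=9 => slot 9
884: h=0, h2=5, probe 0,5 => slot 5
558: h=14, h2=15, probe 14,12 => slot 12
97: h=12, h2=2, probe 12,14,16 => slot 16
349: h=9, h2=14, probe 9,6 => slot 6
619: h=7 => slot 7
473: h=14, h2=10, probe 14,7,0,10 => slot 10
864: h=14, h2=1, probe 14,15 => slot 15
276: h=4 => slot 4
Table: [306, -, -, -, 276, 884, 349, 619, -, 332, 473, -, 558, 863, 524, 864, 97]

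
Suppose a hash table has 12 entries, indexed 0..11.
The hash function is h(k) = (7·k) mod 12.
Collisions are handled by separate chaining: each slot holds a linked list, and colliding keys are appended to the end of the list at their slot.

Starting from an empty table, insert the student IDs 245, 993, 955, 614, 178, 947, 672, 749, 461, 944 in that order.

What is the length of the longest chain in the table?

3

245 → bucket 11
993 → bucket 3
955 → bucket 1
614 → bucket 2
178 → bucket 10
947 → bucket 5
672 → bucket 0
749 → bucket 11 (collision)
461 → bucket 11 (collision)
944 → bucket 8
Final buckets:
0: 672
1: 955
2: 614
3: 993
4: ∅
5: 947
6: ∅
7: ∅
8: 944
9: ∅
10: 178
11: 245 -> 749 -> 461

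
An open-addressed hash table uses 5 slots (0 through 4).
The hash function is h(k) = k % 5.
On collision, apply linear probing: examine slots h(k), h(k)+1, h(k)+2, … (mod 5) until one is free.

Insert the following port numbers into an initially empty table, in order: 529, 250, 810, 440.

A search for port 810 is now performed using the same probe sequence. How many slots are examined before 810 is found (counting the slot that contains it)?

2

529: h=4 -> slot 4
250: h=0 -> slot 0
810: h=0, probe 0,1 -> slot 1
440: h=0, probe 0,1,2 -> slot 2
Table: [250, 810, 440, -, 529]
Lookup 810: h=0, probe 0,1 → found at 1.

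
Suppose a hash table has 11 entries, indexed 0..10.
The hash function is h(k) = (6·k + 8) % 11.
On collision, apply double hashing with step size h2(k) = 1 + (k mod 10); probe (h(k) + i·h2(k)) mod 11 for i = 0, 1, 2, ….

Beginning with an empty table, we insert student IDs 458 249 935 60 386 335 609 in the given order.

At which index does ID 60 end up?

7

458 hashes to 6; slot 6 is free -> place at 6.
249 hashes to 6, h2=10; 6 taken -> place at 5.
935 hashes to 8; slot 8 is free -> place at 8.
60 hashes to 5, h2=1; 5,6 taken -> place at 7.
386 hashes to 3; slot 3 is free -> place at 3.
335 hashes to 5, h2=6; 5 taken -> place at 0.
609 hashes to 10; slot 10 is free -> place at 10.
Table: [335, ., ., 386, ., 249, 458, 60, 935, ., 609]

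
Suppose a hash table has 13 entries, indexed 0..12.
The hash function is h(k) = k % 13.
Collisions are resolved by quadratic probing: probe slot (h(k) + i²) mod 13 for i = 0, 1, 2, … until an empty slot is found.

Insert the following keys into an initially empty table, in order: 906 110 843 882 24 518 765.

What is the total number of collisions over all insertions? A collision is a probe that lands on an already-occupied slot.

906: h=9 => slot 9
110: h=6 => slot 6
843: h=11 => slot 11
882: h=11, probe 11,12 => slot 12
24: h=11, probe 11,12,2 => slot 2
518: h=11, probe 11,12,2,7 => slot 7
765: h=11, probe 11,12,2,7,1 => slot 1
Table: [—, 765, 24, —, —, —, 110, 518, —, 906, —, 843, 882]

10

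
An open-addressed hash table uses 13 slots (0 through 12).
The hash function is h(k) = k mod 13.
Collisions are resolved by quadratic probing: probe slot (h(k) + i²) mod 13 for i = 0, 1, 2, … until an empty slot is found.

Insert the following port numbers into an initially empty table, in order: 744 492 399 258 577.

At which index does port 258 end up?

744 hashes to 3; slot 3 is free => place at 3.
492 hashes to 11; slot 11 is free => place at 11.
399 hashes to 9; slot 9 is free => place at 9.
258 hashes to 11; 11 taken => place at 12.
577 hashes to 5; slot 5 is free => place at 5.
Table: [_, _, _, 744, _, 577, _, _, _, 399, _, 492, 258]

12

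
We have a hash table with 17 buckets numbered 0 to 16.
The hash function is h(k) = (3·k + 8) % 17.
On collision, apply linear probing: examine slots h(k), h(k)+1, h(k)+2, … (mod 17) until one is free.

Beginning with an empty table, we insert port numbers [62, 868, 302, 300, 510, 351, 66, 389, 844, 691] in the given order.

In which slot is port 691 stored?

62: h=7 => slot 7
868: h=11 => slot 11
302: h=13 => slot 13
300: h=7, probe 7,8 => slot 8
510: h=8, probe 8,9 => slot 9
351: h=7, probe 7,8,9,10 => slot 10
66: h=2 => slot 2
389: h=2, probe 2,3 => slot 3
844: h=7, probe 7,8,9,10,11,12 => slot 12
691: h=7, probe 7,8,9,10,11,12,13,14 => slot 14
Table: [—, —, 66, 389, —, —, —, 62, 300, 510, 351, 868, 844, 302, 691, —, —]

14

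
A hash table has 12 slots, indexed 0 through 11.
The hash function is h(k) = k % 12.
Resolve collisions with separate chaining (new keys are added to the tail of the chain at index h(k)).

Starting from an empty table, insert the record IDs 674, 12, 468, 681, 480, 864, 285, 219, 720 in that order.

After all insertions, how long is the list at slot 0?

5

Insert 674: h=2, bucket 2 empty -> new chain.
Insert 12: h=0, bucket 0 empty -> new chain.
Insert 468: h=0, bucket 0 nonempty -> append to chain.
Insert 681: h=9, bucket 9 empty -> new chain.
Insert 480: h=0, bucket 0 nonempty -> append to chain.
Insert 864: h=0, bucket 0 nonempty -> append to chain.
Insert 285: h=9, bucket 9 nonempty -> append to chain.
Insert 219: h=3, bucket 3 empty -> new chain.
Insert 720: h=0, bucket 0 nonempty -> append to chain.
Final buckets:
0: 12 -> 468 -> 480 -> 864 -> 720
1: _
2: 674
3: 219
4: _
5: _
6: _
7: _
8: _
9: 681 -> 285
10: _
11: _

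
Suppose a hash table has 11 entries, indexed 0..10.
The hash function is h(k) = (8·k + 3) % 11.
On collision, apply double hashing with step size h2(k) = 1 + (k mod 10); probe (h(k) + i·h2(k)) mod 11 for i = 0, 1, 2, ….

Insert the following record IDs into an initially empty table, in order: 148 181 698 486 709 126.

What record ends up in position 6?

126

148: h=10 => slot 10
181: h=10, h2=2, probe 10,1 => slot 1
698: h=10, h2=9, probe 10,8 => slot 8
486: h=8, h2=7, probe 8,4 => slot 4
709: h=10, h2=10, probe 10,9 => slot 9
126: h=10, h2=7, probe 10,6 => slot 6
Table: [., 181, ., ., 486, ., 126, ., 698, 709, 148]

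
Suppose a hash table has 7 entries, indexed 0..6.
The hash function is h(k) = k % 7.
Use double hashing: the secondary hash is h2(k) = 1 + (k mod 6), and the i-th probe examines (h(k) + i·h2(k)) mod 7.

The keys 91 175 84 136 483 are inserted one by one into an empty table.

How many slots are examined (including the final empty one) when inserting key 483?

2

91 hashes to 0; slot 0 is free → place at 0.
175 hashes to 0, h2=2; 0 taken → place at 2.
84 hashes to 0, h2=1; 0 taken → place at 1.
136 hashes to 3; slot 3 is free → place at 3.
483 hashes to 0, h2=4; 0 taken → place at 4.
Table: [91, 84, 175, 136, 483, _, _]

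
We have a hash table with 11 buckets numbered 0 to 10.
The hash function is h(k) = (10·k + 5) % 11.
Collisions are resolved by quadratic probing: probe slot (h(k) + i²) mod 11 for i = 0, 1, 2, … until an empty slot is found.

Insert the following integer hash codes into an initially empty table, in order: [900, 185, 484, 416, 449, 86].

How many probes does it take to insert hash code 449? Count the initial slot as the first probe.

5

900 hashes to 7; slot 7 is free => place at 7.
185 hashes to 7; 7 taken => place at 8.
484 hashes to 5; slot 5 is free => place at 5.
416 hashes to 7; 7,8 taken => place at 0.
449 hashes to 7; 7,8,0,5 taken => place at 1.
86 hashes to 7; 7,8,0,5,1 taken => place at 10.
Table: [416, 449, -, -, -, 484, -, 900, 185, -, 86]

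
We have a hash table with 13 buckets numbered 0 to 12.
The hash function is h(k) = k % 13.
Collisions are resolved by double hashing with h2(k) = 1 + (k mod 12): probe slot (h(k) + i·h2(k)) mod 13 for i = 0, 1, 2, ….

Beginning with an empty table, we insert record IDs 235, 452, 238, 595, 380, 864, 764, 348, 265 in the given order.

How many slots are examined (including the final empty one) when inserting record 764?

3

235: h=1 => slot 1
452: h=10 => slot 10
238: h=4 => slot 4
595: h=10, h2=8, probe 10,5 => slot 5
380: h=3 => slot 3
864: h=6 => slot 6
764: h=10, h2=9, probe 10,6,2 => slot 2
348: h=10, h2=1, probe 10,11 => slot 11
265: h=5, h2=2, probe 5,7 => slot 7
Table: [—, 235, 764, 380, 238, 595, 864, 265, —, —, 452, 348, —]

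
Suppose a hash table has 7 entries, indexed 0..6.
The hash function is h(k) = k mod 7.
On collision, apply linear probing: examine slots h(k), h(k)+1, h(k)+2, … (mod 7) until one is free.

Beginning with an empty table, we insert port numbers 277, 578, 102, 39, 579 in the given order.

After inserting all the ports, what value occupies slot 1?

579

Insert 277: h=4, slot 4 empty => index 4.
Insert 578: h=4, slot 4 occupied => index 5.
Insert 102: h=4, slots 4,5 occupied => index 6.
Insert 39: h=4, slots 4,5,6 occupied => index 0.
Insert 579: h=5, slots 5,6,0 occupied => index 1.
Table: [39, 579, _, _, 277, 578, 102]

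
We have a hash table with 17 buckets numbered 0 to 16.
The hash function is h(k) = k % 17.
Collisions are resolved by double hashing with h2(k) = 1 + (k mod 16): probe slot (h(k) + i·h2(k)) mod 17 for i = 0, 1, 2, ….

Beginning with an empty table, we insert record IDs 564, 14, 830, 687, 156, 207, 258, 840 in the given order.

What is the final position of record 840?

8

564 hashes to 3; slot 3 is free => place at 3.
14 hashes to 14; slot 14 is free => place at 14.
830 hashes to 14, h2=15; 14 taken => place at 12.
687 hashes to 7; slot 7 is free => place at 7.
156 hashes to 3, h2=13; 3 taken => place at 16.
207 hashes to 3, h2=16; 3 taken => place at 2.
258 hashes to 3, h2=3; 3 taken => place at 6.
840 hashes to 7, h2=9; 7,16 taken => place at 8.
Table: [∅, ∅, 207, 564, ∅, ∅, 258, 687, 840, ∅, ∅, ∅, 830, ∅, 14, ∅, 156]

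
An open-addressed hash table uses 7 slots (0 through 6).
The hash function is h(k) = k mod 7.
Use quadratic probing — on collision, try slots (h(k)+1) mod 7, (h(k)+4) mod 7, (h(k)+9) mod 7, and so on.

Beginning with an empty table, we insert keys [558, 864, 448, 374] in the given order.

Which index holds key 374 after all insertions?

558 hashes to 5; slot 5 is free → place at 5.
864 hashes to 3; slot 3 is free → place at 3.
448 hashes to 0; slot 0 is free → place at 0.
374 hashes to 3; 3 taken → place at 4.
Table: [448, -, -, 864, 374, 558, -]

4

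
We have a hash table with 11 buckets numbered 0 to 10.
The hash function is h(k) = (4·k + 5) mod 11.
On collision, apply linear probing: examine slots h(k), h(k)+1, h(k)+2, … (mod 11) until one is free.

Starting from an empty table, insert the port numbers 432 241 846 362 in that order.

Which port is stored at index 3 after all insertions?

362

Insert 432: h=6, slot 6 empty → index 6.
Insert 241: h=1, slot 1 empty → index 1.
Insert 846: h=1, slot 1 occupied → index 2.
Insert 362: h=1, slots 1,2 occupied → index 3.
Table: [∅, 241, 846, 362, ∅, ∅, 432, ∅, ∅, ∅, ∅]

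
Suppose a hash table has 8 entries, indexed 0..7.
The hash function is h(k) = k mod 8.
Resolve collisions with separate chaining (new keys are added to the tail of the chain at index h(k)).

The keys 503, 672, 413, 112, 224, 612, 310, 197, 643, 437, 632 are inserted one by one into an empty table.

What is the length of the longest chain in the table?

4

503 -> bucket 7
672 -> bucket 0
413 -> bucket 5
112 -> bucket 0 (collision)
224 -> bucket 0 (collision)
612 -> bucket 4
310 -> bucket 6
197 -> bucket 5 (collision)
643 -> bucket 3
437 -> bucket 5 (collision)
632 -> bucket 0 (collision)
Final buckets:
0: 672 -> 112 -> 224 -> 632
1: _
2: _
3: 643
4: 612
5: 413 -> 197 -> 437
6: 310
7: 503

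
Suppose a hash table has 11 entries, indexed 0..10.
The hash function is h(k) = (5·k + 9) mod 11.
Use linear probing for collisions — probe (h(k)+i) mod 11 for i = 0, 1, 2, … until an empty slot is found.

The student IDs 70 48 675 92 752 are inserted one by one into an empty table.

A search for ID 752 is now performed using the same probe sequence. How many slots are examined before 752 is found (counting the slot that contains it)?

70 hashes to 7; slot 7 is free -> place at 7.
48 hashes to 7; 7 taken -> place at 8.
675 hashes to 7; 7,8 taken -> place at 9.
92 hashes to 7; 7,8,9 taken -> place at 10.
752 hashes to 7; 7,8,9,10 taken -> place at 0.
Table: [752, ., ., ., ., ., ., 70, 48, 675, 92]
Lookup 752: h=7, probe 7,8,9,10,0 → found at 0.

5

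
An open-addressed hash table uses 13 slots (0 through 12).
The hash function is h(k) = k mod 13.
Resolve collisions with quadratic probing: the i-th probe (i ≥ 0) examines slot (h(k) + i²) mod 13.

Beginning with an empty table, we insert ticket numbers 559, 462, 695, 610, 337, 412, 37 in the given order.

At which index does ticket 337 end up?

3

559: h=0 => slot 0
462: h=7 => slot 7
695: h=6 => slot 6
610: h=12 => slot 12
337: h=12, probe 12,0,3 => slot 3
412: h=9 => slot 9
37: h=11 => slot 11
Table: [559, ., ., 337, ., ., 695, 462, ., 412, ., 37, 610]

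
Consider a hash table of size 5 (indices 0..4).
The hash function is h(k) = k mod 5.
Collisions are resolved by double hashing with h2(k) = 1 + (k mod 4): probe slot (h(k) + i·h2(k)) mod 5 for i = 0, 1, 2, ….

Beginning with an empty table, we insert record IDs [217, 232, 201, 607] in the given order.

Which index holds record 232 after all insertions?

217 hashes to 2; slot 2 is free => place at 2.
232 hashes to 2, h2=1; 2 taken => place at 3.
201 hashes to 1; slot 1 is free => place at 1.
607 hashes to 2, h2=4; 2,1 taken => place at 0.
Table: [607, 201, 217, 232, -]

3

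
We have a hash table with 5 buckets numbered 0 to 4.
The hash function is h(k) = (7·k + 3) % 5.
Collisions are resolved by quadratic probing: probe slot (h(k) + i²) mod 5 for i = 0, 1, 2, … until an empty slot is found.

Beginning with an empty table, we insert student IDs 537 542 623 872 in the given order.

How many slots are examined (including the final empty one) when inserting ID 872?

3

Insert 537: h=2, slot 2 empty → index 2.
Insert 542: h=2, slot 2 occupied → index 3.
Insert 623: h=4, slot 4 empty → index 4.
Insert 872: h=2, slots 2,3 occupied → index 1.
Table: [∅, 872, 537, 542, 623]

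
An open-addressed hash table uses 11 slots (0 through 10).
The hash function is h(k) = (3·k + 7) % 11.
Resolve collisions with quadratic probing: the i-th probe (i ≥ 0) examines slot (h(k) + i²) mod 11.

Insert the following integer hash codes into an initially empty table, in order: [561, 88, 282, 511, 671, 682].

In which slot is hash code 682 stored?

561 hashes to 7; slot 7 is free => place at 7.
88 hashes to 7; 7 taken => place at 8.
282 hashes to 6; slot 6 is free => place at 6.
511 hashes to 0; slot 0 is free => place at 0.
671 hashes to 7; 7,8,0 taken => place at 5.
682 hashes to 7; 7,8,0,5 taken => place at 1.
Table: [511, 682, ., ., ., 671, 282, 561, 88, ., .]

1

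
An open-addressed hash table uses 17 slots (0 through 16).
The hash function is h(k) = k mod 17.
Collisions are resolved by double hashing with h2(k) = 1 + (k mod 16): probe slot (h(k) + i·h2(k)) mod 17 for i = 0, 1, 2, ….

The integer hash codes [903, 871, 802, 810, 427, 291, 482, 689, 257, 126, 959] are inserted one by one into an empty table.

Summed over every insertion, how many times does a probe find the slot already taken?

10

903 hashes to 2; slot 2 is free => place at 2.
871 hashes to 4; slot 4 is free => place at 4.
802 hashes to 3; slot 3 is free => place at 3.
810 hashes to 11; slot 11 is free => place at 11.
427 hashes to 2, h2=12; 2 taken => place at 14.
291 hashes to 2, h2=4; 2 taken => place at 6.
482 hashes to 6, h2=3; 6 taken => place at 9.
689 hashes to 9, h2=2; 9,11 taken => place at 13.
257 hashes to 2, h2=2; 2,4,6 taken => place at 8.
126 hashes to 7; slot 7 is free => place at 7.
959 hashes to 7, h2=16; 7,6 taken => place at 5.
Table: [-, -, 903, 802, 871, 959, 291, 126, 257, 482, -, 810, -, 689, 427, -, -]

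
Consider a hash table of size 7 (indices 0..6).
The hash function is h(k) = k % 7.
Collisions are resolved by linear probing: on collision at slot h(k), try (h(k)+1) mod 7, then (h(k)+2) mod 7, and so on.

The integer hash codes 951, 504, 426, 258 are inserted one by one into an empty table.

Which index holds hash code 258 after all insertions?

2

951: h=6 -> slot 6
504: h=0 -> slot 0
426: h=6, probe 6,0,1 -> slot 1
258: h=6, probe 6,0,1,2 -> slot 2
Table: [504, 426, 258, _, _, _, 951]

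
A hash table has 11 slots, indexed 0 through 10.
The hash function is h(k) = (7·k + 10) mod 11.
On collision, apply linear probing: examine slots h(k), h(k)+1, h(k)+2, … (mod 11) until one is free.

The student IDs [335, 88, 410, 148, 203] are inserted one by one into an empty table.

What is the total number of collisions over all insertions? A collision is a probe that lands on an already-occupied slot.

3

Insert 335: h=1, slot 1 empty → index 1.
Insert 88: h=10, slot 10 empty → index 10.
Insert 410: h=9, slot 9 empty → index 9.
Insert 148: h=1, slot 1 occupied → index 2.
Insert 203: h=1, slots 1,2 occupied → index 3.
Table: [∅, 335, 148, 203, ∅, ∅, ∅, ∅, ∅, 410, 88]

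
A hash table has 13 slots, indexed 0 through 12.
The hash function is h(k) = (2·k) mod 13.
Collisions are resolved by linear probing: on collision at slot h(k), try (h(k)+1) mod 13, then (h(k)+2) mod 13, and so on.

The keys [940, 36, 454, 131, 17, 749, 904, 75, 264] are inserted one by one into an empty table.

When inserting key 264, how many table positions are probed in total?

5

940: h=8 -> slot 8
36: h=7 -> slot 7
454: h=11 -> slot 11
131: h=2 -> slot 2
17: h=8, probe 8,9 -> slot 9
749: h=3 -> slot 3
904: h=1 -> slot 1
75: h=7, probe 7,8,9,10 -> slot 10
264: h=8, probe 8,9,10,11,12 -> slot 12
Table: [—, 904, 131, 749, —, —, —, 36, 940, 17, 75, 454, 264]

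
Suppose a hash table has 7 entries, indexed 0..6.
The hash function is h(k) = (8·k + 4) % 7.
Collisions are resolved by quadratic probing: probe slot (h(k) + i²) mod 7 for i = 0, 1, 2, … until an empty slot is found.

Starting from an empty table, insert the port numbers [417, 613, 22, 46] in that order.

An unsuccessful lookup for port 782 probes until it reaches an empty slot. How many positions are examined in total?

3

Insert 417: h=1, slot 1 empty => index 1.
Insert 613: h=1, slot 1 occupied => index 2.
Insert 22: h=5, slot 5 empty => index 5.
Insert 46: h=1, slots 1,2,5 occupied => index 3.
Table: [., 417, 613, 46, ., 22, .]
Lookup 782: h=2, probe 2,3,6 → slot 6 empty, not found.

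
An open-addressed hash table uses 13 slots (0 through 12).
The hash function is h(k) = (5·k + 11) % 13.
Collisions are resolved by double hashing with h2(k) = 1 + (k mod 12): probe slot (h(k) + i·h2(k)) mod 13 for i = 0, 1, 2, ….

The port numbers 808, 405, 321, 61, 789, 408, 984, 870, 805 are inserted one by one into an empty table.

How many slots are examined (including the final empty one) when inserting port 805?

808: h=8 -> slot 8
405: h=8, h2=10, probe 8,5 -> slot 5
321: h=4 -> slot 4
61: h=4, h2=2, probe 4,6 -> slot 6
789: h=4, h2=10, probe 4,1 -> slot 1
408: h=10 -> slot 10
984: h=4, h2=1, probe 4,5,6,7 -> slot 7
870: h=6, h2=7, probe 6,0 -> slot 0
805: h=6, h2=2, probe 6,8,10,12 -> slot 12
Table: [870, 789, -, -, 321, 405, 61, 984, 808, -, 408, -, 805]

4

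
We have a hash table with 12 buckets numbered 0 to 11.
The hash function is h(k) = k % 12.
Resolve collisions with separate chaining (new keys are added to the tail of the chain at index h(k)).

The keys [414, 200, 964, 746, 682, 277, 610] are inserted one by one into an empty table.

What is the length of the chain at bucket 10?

Insert 414: h=6, bucket 6 empty → new chain.
Insert 200: h=8, bucket 8 empty → new chain.
Insert 964: h=4, bucket 4 empty → new chain.
Insert 746: h=2, bucket 2 empty → new chain.
Insert 682: h=10, bucket 10 empty → new chain.
Insert 277: h=1, bucket 1 empty → new chain.
Insert 610: h=10, bucket 10 nonempty → append to chain.
Final buckets:
0: -
1: 277
2: 746
3: -
4: 964
5: -
6: 414
7: -
8: 200
9: -
10: 682 -> 610
11: -

2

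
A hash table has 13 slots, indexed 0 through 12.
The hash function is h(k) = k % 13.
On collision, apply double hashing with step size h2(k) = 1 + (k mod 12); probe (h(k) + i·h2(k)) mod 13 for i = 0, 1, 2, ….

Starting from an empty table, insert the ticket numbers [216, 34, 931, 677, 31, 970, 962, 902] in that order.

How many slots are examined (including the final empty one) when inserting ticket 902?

3

216: h=8 → slot 8
34: h=8, h2=11, probe 8,6 → slot 6
931: h=8, h2=8, probe 8,3 → slot 3
677: h=1 → slot 1
31: h=5 → slot 5
970: h=8, h2=11, probe 8,6,4 → slot 4
962: h=0 → slot 0
902: h=5, h2=3, probe 5,8,11 → slot 11
Table: [962, 677, _, 931, 970, 31, 34, _, 216, _, _, 902, _]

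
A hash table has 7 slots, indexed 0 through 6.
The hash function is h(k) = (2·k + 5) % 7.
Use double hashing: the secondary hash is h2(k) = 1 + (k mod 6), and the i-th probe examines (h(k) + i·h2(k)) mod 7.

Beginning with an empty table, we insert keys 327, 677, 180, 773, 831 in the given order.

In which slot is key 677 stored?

Insert 327: h=1, slot 1 empty => index 1.
Insert 677: h=1, h2=6, slot 1 occupied => index 0.
Insert 180: h=1, h2=1, slot 1 occupied => index 2.
Insert 773: h=4, slot 4 empty => index 4.
Insert 831: h=1, h2=4, slot 1 occupied => index 5.
Table: [677, 327, 180, -, 773, 831, -]

0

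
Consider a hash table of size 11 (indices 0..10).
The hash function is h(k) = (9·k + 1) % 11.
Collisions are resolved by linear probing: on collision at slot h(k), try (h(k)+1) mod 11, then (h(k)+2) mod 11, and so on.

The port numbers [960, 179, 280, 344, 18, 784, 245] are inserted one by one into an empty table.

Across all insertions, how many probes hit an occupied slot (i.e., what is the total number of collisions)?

12

960 hashes to 6; slot 6 is free => place at 6.
179 hashes to 6; 6 taken => place at 7.
280 hashes to 2; slot 2 is free => place at 2.
344 hashes to 6; 6,7 taken => place at 8.
18 hashes to 9; slot 9 is free => place at 9.
784 hashes to 6; 6,7,8,9 taken => place at 10.
245 hashes to 6; 6,7,8,9,10 taken => place at 0.
Table: [245, -, 280, -, -, -, 960, 179, 344, 18, 784]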